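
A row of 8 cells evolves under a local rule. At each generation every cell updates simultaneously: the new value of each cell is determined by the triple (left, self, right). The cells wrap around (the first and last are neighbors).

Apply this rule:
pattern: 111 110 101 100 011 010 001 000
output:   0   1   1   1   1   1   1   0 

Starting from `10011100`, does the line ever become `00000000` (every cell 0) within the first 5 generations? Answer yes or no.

11110111
00011100
00110110
01111111
11000001
generation 5 is 11000001, still not uniform 0

no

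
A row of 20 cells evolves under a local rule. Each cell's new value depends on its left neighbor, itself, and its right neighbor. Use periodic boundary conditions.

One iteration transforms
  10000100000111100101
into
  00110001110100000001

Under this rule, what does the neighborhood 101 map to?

At position 18 the neighborhood is 101; the next row has 0 there.

0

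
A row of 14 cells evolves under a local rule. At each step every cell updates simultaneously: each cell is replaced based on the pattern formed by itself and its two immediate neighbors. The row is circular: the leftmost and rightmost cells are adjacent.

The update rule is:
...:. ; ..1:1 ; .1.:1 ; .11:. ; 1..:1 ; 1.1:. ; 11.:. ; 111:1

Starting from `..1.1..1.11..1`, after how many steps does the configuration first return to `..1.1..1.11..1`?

111.1111...111
11...11.1.1.11
1.1.1...1.1..1
..1.11.11.111.
.11........1.1
...1......11.1
1.111....1...1
...1.1..111.1.
..11.111.1..11
11....1..111..
..1..1111.1.11
11111.11..1...
.111....1111.1
..1.1..1.11..1

14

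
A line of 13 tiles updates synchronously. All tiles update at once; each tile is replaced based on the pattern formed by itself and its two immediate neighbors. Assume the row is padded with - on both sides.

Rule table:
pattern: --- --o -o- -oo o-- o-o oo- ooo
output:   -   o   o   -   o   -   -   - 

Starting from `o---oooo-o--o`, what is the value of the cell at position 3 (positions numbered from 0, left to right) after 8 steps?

oo-o-----oooo
---oo---o----
--o--o-ooo---
-ooooo----o--
o-----o--ooo-
oo---oooo---o
--o-o----o-oo
-oo-oo--oo---
position 3 holds -

-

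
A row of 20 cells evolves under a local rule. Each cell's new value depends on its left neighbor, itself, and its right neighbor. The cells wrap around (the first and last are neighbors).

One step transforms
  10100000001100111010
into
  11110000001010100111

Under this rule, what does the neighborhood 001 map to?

At position 9 the neighborhood is 001; the next row has 0 there.

0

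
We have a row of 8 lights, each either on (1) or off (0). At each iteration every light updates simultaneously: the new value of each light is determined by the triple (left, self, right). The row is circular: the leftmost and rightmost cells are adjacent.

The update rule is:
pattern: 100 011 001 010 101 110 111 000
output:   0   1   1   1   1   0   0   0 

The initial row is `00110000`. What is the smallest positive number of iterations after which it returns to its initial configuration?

8

01100000
11000000
10000001
00000011
00000110
00001100
00011000
00110000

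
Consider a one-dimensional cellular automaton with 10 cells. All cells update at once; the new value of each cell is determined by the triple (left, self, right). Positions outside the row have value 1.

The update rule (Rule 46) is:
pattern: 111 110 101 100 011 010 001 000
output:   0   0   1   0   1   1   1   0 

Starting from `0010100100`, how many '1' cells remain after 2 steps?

6

0111101101
1100011011
count of 1: 6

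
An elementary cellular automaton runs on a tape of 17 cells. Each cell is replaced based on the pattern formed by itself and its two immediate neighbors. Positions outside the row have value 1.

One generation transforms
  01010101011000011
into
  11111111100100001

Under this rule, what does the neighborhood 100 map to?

1

At position 11 the neighborhood is 100; the next row has 1 there.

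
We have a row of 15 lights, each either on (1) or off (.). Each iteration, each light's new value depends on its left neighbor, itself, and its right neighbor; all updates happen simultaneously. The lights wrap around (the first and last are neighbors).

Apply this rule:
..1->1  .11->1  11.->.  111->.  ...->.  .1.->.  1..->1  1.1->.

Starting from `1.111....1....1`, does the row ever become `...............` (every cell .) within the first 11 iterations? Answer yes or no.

no

..1..1..1.1..11
11.11.11...111.
1..1..1.1.11...
.11.11....1.1.1
.1..1.1..1.....
1.11...11.1....
..1.1.11...1..1
11....1.1.1.11.
1.1..1......1..
...11.1....1.11
1.11...1..1..1.
iteration 11 is 1.11...1..1..1., still not uniform .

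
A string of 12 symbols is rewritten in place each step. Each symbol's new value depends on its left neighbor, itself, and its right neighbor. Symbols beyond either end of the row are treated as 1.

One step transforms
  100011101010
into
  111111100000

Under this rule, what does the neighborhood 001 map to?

At position 3 the neighborhood is 001; the next row has 1 there.

1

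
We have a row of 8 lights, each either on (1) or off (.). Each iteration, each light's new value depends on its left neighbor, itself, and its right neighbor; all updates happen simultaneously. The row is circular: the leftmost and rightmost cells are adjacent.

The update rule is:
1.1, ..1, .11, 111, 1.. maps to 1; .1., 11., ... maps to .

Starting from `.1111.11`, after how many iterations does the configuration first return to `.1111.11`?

1111.11.
111.11.1
11.11.11
1.11.111
.11.1111
11.1111.
1.1111.1
.1111.11

8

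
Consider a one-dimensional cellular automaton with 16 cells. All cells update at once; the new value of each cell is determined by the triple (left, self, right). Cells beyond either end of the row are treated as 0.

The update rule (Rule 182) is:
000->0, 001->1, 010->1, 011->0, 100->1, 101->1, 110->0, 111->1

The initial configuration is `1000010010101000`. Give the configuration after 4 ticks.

1100111111111100
0011011111111010
0100101111110111
1111110111101010

1111110111101010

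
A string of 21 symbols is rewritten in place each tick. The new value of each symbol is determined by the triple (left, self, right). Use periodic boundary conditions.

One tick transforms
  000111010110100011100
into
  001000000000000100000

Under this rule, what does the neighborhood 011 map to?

0

At position 3 the neighborhood is 011; the next row has 0 there.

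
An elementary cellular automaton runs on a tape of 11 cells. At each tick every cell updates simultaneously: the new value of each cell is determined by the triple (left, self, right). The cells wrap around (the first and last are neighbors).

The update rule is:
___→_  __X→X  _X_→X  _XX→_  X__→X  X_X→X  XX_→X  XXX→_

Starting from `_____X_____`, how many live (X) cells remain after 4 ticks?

5

____XXX____
___X__XX___
__XXXX_XX__
_X___XX_XX_
count of X: 5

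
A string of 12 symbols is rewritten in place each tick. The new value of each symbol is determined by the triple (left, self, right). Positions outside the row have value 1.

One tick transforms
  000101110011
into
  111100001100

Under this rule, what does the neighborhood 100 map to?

1

At position 0 the neighborhood is 100; the next row has 1 there.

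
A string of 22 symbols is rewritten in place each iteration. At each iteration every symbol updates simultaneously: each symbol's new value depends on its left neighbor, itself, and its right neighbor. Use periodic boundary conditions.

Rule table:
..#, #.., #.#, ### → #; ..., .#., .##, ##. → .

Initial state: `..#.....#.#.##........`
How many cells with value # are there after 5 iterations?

iteration 1: .#.#...#.#.#..#.......
iteration 2: #.#.#.#.#.#.##.#......
iteration 3: .#.#.#.#.#.#..#.#....#
iteration 4: #.#.#.#.#.#.##.#.#..#.
iteration 5: .#.#.#.#.#.#..#.#.##.#
count of #: 11

11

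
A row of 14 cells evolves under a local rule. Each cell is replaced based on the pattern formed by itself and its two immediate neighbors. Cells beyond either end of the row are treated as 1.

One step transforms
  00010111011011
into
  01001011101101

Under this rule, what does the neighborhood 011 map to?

At position 5 the neighborhood is 011; the next row has 0 there.

0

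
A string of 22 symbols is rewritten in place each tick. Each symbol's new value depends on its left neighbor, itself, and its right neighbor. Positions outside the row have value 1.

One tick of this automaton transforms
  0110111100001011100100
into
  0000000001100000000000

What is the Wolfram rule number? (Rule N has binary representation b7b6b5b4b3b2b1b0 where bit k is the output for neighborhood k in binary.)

1

position 5: 111 → 0  (bit 7 = 0)
position 2: 110 → 0  (bit 6 = 0)
position 0: 101 → 0  (bit 5 = 0)
position 8: 100 → 0  (bit 4 = 0)
position 1: 011 → 0  (bit 3 = 0)
position 12: 010 → 0  (bit 2 = 0)
position 11: 001 → 0  (bit 1 = 0)
position 9: 000 → 1  (bit 0 = 1)
bits b7..b0 = 00000001 = 1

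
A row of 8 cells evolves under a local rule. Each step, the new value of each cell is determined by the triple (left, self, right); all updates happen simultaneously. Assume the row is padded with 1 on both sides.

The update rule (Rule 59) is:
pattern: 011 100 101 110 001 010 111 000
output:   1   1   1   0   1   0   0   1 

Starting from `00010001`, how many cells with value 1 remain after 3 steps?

7

11101111
00011000
11110111
count of 1: 7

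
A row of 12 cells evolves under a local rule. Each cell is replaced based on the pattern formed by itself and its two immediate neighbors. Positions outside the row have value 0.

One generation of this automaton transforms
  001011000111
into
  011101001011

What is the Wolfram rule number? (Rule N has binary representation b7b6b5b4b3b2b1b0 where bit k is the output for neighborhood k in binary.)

230

position 10: 111 → 1  (bit 7 = 1)
position 5: 110 → 1  (bit 6 = 1)
position 3: 101 → 1  (bit 5 = 1)
position 6: 100 → 0  (bit 4 = 0)
position 4: 011 → 0  (bit 3 = 0)
position 2: 010 → 1  (bit 2 = 1)
position 1: 001 → 1  (bit 1 = 1)
position 0: 000 → 0  (bit 0 = 0)
bits b7..b0 = 11100110 = 230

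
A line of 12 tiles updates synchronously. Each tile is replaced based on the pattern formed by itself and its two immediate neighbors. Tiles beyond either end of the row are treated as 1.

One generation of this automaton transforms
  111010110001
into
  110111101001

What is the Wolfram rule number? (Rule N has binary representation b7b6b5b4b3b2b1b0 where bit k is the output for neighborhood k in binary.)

188

position 0: 111 → 1  (bit 7 = 1)
position 2: 110 → 0  (bit 6 = 0)
position 3: 101 → 1  (bit 5 = 1)
position 8: 100 → 1  (bit 4 = 1)
position 6: 011 → 1  (bit 3 = 1)
position 4: 010 → 1  (bit 2 = 1)
position 10: 001 → 0  (bit 1 = 0)
position 9: 000 → 0  (bit 0 = 0)
bits b7..b0 = 10111100 = 188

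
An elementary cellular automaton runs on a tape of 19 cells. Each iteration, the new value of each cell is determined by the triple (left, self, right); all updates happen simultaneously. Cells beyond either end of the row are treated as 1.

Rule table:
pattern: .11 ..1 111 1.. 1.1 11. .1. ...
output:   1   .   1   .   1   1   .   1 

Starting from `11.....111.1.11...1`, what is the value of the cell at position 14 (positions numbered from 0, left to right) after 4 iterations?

1

iteration 1: 11.111.1111.111.1.1
iteration 2: 1111111111111111.11
iteration 3: 1111111111111111111
iteration 4: 1111111111111111111
position 14 holds 1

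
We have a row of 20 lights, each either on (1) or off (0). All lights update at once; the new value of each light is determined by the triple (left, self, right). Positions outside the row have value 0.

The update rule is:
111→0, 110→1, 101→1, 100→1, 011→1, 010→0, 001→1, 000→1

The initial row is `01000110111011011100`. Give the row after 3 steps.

11111111101111110110

10111111101111110111
01100000111000011101
11111111101111110110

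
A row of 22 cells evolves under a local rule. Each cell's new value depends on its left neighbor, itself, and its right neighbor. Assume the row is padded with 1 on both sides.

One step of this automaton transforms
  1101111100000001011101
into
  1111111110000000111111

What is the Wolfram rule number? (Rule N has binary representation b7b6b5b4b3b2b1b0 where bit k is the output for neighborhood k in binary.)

248

position 0: 111 → 1  (bit 7 = 1)
position 1: 110 → 1  (bit 6 = 1)
position 2: 101 → 1  (bit 5 = 1)
position 8: 100 → 1  (bit 4 = 1)
position 3: 011 → 1  (bit 3 = 1)
position 15: 010 → 0  (bit 2 = 0)
position 14: 001 → 0  (bit 1 = 0)
position 9: 000 → 0  (bit 0 = 0)
bits b7..b0 = 11111000 = 248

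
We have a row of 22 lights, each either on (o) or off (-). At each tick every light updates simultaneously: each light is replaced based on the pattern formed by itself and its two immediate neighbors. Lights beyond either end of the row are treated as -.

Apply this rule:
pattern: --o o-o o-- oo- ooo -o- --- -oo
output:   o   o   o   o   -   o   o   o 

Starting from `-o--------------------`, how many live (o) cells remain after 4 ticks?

oooooooooooooooooooooo
o--------------------o
oooooooooooooooooooooo  (repeats tick 1; period 2)
tick 4: o--------------------o
count of o: 2

2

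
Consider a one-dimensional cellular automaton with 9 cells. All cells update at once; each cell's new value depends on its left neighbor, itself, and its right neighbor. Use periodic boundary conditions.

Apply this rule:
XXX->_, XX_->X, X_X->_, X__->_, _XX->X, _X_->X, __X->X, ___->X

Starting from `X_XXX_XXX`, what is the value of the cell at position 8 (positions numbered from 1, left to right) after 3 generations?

X_X_X_X__
X_X_X_X_X
X_X_X_X_X
position 8 holds _

_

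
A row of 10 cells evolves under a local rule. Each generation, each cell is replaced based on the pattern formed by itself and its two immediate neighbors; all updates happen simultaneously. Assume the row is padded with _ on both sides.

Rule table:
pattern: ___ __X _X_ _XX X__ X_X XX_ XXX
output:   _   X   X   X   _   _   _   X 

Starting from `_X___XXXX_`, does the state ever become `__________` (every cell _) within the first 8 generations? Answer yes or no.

no

XX__XXXX__
X__XXXX___
X_XXXX____
X_XXX_____
X_XX______
X_X_______
X_X_______  (fixed point — unchanged through generation 8)
generation 8 is X_X_______, still not uniform _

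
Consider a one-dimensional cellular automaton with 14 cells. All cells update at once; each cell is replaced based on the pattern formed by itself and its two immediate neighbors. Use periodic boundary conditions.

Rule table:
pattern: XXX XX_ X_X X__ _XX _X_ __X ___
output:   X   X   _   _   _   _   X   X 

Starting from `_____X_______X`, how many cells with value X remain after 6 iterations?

iteration 1: _XXXX__XXXXXX_
iteration 2: X_XXX_X_XXXXX_
iteration 3: ___XX____XXXX_
iteration 4: XXX_X_XXX_XXX_
iteration 5: _XX____XX__XX_
iteration 6: X_X_XXX_X_X_X_
count of X: 8

8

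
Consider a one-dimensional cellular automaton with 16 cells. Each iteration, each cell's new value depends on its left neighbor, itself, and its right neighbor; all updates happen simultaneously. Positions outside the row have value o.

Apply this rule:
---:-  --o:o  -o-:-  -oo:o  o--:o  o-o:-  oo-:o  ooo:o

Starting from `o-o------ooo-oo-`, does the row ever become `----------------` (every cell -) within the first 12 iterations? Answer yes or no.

iteration 1: o--o----oooo-oo-
iteration 2: ooo-o--ooooo-oo-
iteration 3: ooo--ooooooo-oo-
iteration 4: oooooooooooo-oo-
iteration 5: oooooooooooo-oo-  (fixed point — unchanged through iteration 12)
iteration 12 is oooooooooooo-oo-, still not uniform -

no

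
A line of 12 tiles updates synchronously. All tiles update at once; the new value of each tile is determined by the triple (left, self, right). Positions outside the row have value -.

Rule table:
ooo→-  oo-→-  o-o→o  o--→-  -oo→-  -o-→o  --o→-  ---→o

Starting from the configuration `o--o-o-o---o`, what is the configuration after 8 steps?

oo------oooo

step 1: o--ooooo-o-o
step 2: o-------oooo
step 3: o-ooooo-----
step 4: oo------oooo
step 5: ---oooo-----
step 6: oo------oooo  (repeats step 4; period 2)
step 8: oo------oooo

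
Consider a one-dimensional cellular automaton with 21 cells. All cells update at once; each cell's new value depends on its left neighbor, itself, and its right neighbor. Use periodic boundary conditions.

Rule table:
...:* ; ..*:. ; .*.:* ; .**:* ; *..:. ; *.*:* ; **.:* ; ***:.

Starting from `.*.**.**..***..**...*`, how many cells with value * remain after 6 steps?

13

********..*.*..**.*.*
.......*..***..******
.*****.*..*.*..*....*
**...***..***..*.**.*
.*.*.*.*..*.*..******
********..***..*....*
count of *: 13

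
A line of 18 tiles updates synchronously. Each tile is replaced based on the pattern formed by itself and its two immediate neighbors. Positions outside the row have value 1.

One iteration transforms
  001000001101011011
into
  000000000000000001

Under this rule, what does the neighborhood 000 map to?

At position 4 the neighborhood is 000; the next row has 0 there.

0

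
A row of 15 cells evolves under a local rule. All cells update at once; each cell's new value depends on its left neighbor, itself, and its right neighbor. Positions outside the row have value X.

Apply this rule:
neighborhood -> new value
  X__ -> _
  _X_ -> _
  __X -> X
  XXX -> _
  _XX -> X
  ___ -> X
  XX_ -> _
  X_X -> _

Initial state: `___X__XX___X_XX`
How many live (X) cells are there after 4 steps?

_XX__XX__XX__X_
_X__XX__XX__X__
___XX__XX__X__X
_XXX__XX__X__XX
count of X: 8

8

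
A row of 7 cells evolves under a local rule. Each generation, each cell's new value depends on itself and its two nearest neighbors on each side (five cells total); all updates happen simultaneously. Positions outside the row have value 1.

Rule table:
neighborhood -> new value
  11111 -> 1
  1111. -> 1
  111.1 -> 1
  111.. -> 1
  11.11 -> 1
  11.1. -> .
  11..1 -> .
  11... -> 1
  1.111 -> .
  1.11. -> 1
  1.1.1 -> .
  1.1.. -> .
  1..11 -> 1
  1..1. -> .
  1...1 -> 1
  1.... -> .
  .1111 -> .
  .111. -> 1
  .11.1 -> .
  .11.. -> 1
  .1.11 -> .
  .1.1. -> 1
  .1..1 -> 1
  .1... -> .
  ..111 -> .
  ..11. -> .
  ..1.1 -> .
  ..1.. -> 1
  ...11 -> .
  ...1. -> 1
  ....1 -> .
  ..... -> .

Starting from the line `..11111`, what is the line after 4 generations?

..1.1..

.1..111
..11..1
.1.1.1.
..1.1..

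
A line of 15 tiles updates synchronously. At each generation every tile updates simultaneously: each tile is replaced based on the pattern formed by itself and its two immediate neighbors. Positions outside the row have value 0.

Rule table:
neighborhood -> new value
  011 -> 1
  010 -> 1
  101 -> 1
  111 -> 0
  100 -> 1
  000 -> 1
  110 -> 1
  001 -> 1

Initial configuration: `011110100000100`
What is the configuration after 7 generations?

generation 1: 110011111111111
generation 2: 111110000000001
generation 3: 100011111111111
generation 4: 111110000000001  (repeats generation 2; period 2)
generation 7: 100011111111111

100011111111111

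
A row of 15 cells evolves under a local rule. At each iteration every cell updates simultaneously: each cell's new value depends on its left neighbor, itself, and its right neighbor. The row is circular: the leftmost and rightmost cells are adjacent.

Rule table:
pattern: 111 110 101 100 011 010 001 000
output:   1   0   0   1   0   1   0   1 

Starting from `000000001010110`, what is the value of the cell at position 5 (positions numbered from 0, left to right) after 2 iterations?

1

iteration 1: 111111101010001
iteration 2: 111111001011100
position 5 holds 1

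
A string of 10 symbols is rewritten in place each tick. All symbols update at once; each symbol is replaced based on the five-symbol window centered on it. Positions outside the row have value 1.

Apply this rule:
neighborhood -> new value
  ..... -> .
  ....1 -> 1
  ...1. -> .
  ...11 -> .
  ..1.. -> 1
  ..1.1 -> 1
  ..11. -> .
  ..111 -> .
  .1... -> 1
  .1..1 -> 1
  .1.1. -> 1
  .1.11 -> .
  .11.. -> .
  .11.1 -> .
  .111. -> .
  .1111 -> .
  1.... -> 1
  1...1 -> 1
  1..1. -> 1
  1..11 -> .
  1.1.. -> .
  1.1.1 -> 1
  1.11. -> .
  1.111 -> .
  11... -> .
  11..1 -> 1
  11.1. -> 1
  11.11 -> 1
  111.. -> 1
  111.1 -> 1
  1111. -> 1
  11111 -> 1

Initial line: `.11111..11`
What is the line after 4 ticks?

tick 1: 1..1111...
tick 2: 11...11.1.
tick 3: 11.1...11.
tick 4: 111.11...1

111.11...1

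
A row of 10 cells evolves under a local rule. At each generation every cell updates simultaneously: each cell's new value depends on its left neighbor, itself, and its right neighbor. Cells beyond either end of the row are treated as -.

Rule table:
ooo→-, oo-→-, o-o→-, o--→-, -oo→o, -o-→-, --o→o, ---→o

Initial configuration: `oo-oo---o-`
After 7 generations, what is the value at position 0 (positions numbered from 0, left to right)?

generation 1: o--o--oo--
generation 2: --o--oo--o
generation 3: oo--oo--o-
generation 4: o--oo--o--
generation 5: --oo--o--o
generation 6: ooo--o--o-
generation 7: o---o--o--
position 0 holds o

o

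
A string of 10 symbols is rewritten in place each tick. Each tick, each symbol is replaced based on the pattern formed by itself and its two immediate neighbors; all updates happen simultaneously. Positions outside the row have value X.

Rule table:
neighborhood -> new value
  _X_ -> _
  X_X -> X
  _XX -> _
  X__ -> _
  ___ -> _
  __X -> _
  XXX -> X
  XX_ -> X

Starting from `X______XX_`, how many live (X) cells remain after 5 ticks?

tick 1: X_______XX
tick 2: X________X
tick 3: X_________
tick 4: X_________  (fixed point — unchanged through tick 5)
count of X: 1

1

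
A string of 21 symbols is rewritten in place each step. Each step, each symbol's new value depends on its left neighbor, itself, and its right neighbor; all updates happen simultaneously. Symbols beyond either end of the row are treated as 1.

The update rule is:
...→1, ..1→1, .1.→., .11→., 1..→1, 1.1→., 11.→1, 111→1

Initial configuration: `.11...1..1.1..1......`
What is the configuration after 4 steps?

..1111.11...11.111111
11.111..1111.1..11111
11..1111.111..11.1111
1111.111..1111.1..111

1111.111..1111.1..111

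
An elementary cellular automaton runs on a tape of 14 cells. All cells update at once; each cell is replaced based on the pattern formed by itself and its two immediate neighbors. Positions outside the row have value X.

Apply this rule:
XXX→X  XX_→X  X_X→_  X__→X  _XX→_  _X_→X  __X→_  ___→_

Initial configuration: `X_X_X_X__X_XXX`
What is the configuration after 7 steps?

step 1: X_X_X_XX_X__XX
step 2: X_X_X__X_XX__X
step 3: X_X_XX_X__XX__
step 4: X_X__X_XX__XX_
step 5: X_XX_X__XX__X_
step 6: X__X_XX__XX_X_
step 7: XX_X__XX__X_X_

XX_X__XX__X_X_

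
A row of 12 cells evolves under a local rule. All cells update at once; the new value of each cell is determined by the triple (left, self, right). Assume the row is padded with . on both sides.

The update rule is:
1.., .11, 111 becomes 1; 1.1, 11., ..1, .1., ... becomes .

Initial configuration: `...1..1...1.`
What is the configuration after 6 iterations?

iteration 1: ....1..1...1
iteration 2: .....1..1...
iteration 3: ......1..1..
iteration 4: .......1..1.
iteration 5: ........1..1
iteration 6: .........1..

.........1..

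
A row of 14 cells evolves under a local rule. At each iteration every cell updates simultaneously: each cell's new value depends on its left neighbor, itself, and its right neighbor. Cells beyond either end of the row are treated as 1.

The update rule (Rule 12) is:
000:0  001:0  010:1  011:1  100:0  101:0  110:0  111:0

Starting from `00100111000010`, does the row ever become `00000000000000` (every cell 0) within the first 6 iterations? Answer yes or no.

no

00100100000010
00100100000010  (fixed point — unchanged through iteration 6)
iteration 6 is 00100100000010, still not uniform 0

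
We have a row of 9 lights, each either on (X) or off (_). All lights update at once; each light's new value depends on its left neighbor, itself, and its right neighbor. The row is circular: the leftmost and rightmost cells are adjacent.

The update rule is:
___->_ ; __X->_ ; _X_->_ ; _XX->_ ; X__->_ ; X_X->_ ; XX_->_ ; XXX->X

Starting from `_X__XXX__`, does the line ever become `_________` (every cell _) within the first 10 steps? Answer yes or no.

_____X___
_________
all cells are _ at step 2

yes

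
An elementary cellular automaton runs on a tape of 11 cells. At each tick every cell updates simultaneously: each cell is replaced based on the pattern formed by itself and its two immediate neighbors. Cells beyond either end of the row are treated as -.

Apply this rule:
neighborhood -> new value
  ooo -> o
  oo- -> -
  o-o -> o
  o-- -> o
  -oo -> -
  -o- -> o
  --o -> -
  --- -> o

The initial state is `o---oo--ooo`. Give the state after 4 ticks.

---o-oo-ooo

tick 1: ooo---o--o-
tick 2: -o-oo-oo-oo
tick 3: -oo--o--o--
tick 4: ---o-oo-ooo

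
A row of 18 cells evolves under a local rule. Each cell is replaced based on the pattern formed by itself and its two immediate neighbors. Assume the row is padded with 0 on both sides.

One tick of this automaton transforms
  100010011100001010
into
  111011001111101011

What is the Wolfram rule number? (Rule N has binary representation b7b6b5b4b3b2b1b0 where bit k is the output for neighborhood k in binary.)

position 8: 111 → 1  (bit 7 = 1)
position 9: 110 → 1  (bit 6 = 1)
position 15: 101 → 0  (bit 5 = 0)
position 1: 100 → 1  (bit 4 = 1)
position 7: 011 → 0  (bit 3 = 0)
position 0: 010 → 1  (bit 2 = 1)
position 3: 001 → 0  (bit 1 = 0)
position 2: 000 → 1  (bit 0 = 1)
bits b7..b0 = 11010101 = 213

213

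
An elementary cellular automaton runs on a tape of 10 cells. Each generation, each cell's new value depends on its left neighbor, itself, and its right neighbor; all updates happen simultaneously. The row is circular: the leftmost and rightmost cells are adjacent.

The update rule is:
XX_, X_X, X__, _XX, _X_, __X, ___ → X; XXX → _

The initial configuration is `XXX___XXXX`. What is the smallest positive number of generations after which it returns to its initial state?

generation 1: __XXXXX___
generation 2: XXX___XXXX

2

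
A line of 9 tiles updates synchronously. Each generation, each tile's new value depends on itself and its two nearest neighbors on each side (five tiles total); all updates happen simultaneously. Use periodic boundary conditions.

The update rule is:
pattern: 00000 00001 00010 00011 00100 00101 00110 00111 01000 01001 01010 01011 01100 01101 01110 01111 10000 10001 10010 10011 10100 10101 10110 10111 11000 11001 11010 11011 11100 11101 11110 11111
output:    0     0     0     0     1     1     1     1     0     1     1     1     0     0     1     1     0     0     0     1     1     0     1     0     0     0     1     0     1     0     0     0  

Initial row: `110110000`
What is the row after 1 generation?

100100000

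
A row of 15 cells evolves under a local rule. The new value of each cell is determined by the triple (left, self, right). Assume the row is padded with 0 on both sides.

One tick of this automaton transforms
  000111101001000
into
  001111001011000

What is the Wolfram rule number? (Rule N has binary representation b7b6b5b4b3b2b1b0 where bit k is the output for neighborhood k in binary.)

position 4: 111 → 1  (bit 7 = 1)
position 6: 110 → 0  (bit 6 = 0)
position 7: 101 → 0  (bit 5 = 0)
position 9: 100 → 0  (bit 4 = 0)
position 3: 011 → 1  (bit 3 = 1)
position 8: 010 → 1  (bit 2 = 1)
position 2: 001 → 1  (bit 1 = 1)
position 0: 000 → 0  (bit 0 = 0)
bits b7..b0 = 10001110 = 142

142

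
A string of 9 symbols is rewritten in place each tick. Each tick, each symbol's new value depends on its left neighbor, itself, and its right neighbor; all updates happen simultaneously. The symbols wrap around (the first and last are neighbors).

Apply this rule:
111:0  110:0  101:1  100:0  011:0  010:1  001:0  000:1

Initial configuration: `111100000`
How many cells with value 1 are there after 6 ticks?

4

000001110
111100000  (repeats tick 0; period 2)
tick 6: 111100000
count of 1: 4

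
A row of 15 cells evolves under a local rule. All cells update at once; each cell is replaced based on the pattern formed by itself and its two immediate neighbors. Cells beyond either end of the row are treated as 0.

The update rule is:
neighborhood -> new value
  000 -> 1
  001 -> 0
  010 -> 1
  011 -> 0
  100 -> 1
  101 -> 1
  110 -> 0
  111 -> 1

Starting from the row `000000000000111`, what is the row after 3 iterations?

111111111110010
011111111101011
001111111011100

001111111011100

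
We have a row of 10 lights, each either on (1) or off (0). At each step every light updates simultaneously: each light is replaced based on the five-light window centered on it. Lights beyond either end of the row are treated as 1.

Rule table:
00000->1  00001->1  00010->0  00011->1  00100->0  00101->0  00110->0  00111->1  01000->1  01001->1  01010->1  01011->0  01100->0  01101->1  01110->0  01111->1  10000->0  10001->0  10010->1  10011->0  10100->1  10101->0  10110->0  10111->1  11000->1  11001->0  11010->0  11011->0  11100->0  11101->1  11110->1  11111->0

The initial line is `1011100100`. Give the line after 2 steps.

1010001010
1011000100

1011000100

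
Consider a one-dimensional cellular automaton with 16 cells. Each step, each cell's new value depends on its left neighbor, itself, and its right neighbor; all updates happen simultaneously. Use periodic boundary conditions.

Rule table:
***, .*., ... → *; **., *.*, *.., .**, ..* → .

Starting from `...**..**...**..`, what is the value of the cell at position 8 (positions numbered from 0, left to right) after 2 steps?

**........*....*
*..******.*.**..
position 8 holds *

*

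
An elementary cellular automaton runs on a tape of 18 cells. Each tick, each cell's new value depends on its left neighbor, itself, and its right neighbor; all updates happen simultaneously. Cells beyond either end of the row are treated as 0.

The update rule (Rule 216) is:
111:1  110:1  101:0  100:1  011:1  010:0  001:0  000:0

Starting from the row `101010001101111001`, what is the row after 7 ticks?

000001001101111100
000000101101111110
000000001101111111
000000001101111111  (fixed point — unchanged through tick 7)

000000001101111111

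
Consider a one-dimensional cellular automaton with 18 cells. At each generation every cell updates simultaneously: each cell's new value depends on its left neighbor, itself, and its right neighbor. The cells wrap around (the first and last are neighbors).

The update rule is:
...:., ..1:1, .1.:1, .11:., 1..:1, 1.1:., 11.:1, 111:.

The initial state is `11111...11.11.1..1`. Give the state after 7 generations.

....11.1.1..1.111.
...1.1.1.1111...11
1.11.1.1....11.1.1
1..1.1.11..1.1.1..
1111.1..1111.1.111
...1.111...1.1....
..11...11.11.11...

..11...11.11.11...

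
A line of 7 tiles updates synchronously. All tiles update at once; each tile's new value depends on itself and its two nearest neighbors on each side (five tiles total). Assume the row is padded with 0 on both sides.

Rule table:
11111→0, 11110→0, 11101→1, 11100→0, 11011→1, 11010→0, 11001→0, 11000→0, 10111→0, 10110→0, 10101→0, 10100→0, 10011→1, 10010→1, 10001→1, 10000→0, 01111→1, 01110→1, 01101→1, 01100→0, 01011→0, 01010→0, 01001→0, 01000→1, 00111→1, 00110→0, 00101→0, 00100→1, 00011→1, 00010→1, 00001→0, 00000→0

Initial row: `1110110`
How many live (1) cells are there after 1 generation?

1111000
count of 1: 4

4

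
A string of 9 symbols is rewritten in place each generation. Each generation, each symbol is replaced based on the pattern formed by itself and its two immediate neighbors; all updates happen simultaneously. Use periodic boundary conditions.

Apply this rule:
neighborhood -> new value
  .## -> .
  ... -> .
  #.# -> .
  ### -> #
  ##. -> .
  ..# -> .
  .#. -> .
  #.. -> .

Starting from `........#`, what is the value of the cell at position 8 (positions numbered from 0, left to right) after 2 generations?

.

generation 1: .........
generation 2: .........
position 8 holds .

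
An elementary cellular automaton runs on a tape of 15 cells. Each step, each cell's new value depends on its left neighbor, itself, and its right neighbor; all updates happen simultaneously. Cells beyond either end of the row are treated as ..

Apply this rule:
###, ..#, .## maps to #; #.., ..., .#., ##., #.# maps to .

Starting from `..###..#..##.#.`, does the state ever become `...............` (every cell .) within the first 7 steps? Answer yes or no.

no

.###..#..##....
###..#..##.....
##..#..##......
#..#..##.......
..#..##........
.#..##.........
#..##..........
step 7 is #..##.........., still not uniform .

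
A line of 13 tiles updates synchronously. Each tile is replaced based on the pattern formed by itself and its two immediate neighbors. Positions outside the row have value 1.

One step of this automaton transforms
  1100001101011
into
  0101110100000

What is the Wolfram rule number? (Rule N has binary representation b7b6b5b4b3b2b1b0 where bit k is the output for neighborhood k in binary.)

position 0: 111 → 0  (bit 7 = 0)
position 1: 110 → 1  (bit 6 = 1)
position 8: 101 → 0  (bit 5 = 0)
position 2: 100 → 0  (bit 4 = 0)
position 6: 011 → 0  (bit 3 = 0)
position 9: 010 → 0  (bit 2 = 0)
position 5: 001 → 1  (bit 1 = 1)
position 3: 000 → 1  (bit 0 = 1)
bits b7..b0 = 01000011 = 67

67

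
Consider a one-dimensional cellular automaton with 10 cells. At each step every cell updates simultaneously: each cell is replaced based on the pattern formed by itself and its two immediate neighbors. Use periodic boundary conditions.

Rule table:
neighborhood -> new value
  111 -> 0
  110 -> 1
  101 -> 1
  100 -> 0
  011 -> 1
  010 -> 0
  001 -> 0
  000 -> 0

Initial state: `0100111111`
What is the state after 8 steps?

1000100001
1000000001
1000000001  (fixed point — unchanged through step 8)

1000000001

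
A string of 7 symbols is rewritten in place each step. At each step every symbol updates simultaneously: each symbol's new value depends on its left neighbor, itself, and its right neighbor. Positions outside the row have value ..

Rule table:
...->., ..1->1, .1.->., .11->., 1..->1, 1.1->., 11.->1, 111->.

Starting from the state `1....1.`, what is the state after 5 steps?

.1...11

.1..1.1
1.11...
...11..
..1.11.
.1...11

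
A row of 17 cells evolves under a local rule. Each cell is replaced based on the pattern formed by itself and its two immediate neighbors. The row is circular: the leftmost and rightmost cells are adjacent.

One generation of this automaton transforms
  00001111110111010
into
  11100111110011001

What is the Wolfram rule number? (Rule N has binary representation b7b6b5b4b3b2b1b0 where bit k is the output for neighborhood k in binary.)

position 5: 111 → 1  (bit 7 = 1)
position 9: 110 → 1  (bit 6 = 1)
position 10: 101 → 0  (bit 5 = 0)
position 16: 100 → 1  (bit 4 = 1)
position 4: 011 → 0  (bit 3 = 0)
position 15: 010 → 0  (bit 2 = 0)
position 3: 001 → 0  (bit 1 = 0)
position 0: 000 → 1  (bit 0 = 1)
bits b7..b0 = 11010001 = 209

209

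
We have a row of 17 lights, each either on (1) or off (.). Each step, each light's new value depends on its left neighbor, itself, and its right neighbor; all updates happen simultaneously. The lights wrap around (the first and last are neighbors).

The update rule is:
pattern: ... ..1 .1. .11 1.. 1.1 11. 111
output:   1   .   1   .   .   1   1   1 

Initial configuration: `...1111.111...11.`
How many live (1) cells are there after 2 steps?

step 1: 11..1111.11.1..1.
step 2: .1...1111.111..11
count of 1: 10

10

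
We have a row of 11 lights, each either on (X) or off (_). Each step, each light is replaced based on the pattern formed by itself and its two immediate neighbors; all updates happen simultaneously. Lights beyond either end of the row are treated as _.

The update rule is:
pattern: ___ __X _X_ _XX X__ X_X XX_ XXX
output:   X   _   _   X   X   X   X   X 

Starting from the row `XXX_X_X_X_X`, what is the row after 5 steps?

step 1: XXXX_X_X_X_
step 2: XXXXX_X_X_X
step 3: XXXXXX_X_X_
step 4: XXXXXXX_X_X
step 5: XXXXXXXX_X_

XXXXXXXX_X_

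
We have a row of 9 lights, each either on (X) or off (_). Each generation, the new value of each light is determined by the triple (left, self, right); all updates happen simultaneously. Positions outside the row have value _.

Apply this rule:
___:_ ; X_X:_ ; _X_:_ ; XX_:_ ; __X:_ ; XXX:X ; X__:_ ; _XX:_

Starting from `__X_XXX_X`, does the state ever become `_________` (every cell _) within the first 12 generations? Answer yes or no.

generation 1: _____X___
generation 2: _________
all cells are _ at generation 2

yes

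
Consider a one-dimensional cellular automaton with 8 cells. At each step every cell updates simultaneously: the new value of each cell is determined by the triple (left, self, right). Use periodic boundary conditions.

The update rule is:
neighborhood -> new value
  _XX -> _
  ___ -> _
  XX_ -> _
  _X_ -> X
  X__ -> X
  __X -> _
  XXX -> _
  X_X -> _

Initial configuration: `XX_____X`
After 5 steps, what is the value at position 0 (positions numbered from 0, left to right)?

_

step 1: __X_____
step 2: __XX____
step 3: ____X___
step 4: ____XX__
step 5: ______X_
position 0 holds _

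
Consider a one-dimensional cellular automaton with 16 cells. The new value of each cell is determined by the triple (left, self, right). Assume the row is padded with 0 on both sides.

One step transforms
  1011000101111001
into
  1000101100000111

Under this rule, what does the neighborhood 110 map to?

At position 3 the neighborhood is 110; the next row has 0 there.

0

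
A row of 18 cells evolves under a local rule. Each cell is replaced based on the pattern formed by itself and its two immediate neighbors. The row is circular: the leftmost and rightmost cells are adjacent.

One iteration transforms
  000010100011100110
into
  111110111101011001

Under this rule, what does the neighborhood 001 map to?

1

At position 3 the neighborhood is 001; the next row has 1 there.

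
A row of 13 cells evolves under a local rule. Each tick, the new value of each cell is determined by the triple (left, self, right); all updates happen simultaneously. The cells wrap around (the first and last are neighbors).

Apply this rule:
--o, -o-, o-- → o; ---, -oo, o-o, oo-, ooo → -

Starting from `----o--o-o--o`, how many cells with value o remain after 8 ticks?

tick 1: o--ooooo-oooo
tick 2: -oo----------
tick 3: o--o---------
tick 4: ooooo-------o
tick 5: -----o-----o-
tick 6: ----ooo---ooo
tick 7: o--o---o-o---
tick 8: ooooo-oo-oo-o
count of o: 10

10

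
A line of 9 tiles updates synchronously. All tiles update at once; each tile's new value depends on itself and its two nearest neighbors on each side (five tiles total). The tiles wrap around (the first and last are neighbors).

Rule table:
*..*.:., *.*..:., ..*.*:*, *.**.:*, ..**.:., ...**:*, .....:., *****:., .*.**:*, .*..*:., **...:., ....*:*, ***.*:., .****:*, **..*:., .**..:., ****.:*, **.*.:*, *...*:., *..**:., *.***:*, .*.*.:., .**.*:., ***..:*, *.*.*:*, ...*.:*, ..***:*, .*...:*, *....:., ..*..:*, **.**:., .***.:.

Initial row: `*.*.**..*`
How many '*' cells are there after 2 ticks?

6

tick 1: .****....
tick 2: *****...*
count of *: 6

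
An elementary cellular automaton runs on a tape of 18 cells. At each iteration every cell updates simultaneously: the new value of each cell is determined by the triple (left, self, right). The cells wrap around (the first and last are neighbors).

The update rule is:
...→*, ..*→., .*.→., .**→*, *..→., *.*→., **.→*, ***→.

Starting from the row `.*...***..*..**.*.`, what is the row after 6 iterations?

...*.*.*.....**...
**.......***.**.**
.*.*****.*.*.**.*.
...*...*.....**...
**...*...***.**.**
.*.*...*.*.*.**.*.

.*.*...*.*.*.**.*.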